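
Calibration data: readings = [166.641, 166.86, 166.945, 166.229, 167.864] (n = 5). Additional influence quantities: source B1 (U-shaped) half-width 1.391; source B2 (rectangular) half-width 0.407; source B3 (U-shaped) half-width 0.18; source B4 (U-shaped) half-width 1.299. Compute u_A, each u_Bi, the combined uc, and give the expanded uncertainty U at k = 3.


mean = (166.641 + 166.86 + 166.945 + 166.229 + 167.864) / 5 = 166.9078
s = sqrt(sum((x - mean)^2)/(n-1)) = 0.60206702
u_A = s / sqrt(n) = 0.60206702 / sqrt(5) = 0.26925256
u_B1 = 1.391 / sqrt(2) = 0.98358553
u_B2 = 0.407 / sqrt(3) = 0.23498156
u_B3 = 0.18 / sqrt(2) = 0.12727922
u_B4 = 1.299 / sqrt(2) = 0.91853171
uc = sqrt(0.26925256^2 + 0.98358553^2 + 0.23498156^2 + 0.12727922^2 + 0.91853171^2) = 1.3982326
U = k * uc = 3 * 1.3982326
U = 4.1947

4.1947


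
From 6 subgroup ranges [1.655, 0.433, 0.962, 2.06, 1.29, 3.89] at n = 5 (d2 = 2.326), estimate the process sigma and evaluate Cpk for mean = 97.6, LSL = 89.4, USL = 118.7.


R_bar = (1.655 + 0.433 + 0.962 + 2.06 + 1.29 + 3.89) / 6 = 1.715
sigma = R_bar / d2 = 1.715 / 2.326 = 0.73731728
Cp = (USL - LSL)/(6*sigma) = (118.7 - 89.4)/(6*0.73731728) = 6.6231
Cpu = (118.7 - 97.6)/(3*0.73731728) = 9.5391
Cpl = (97.6 - 89.4)/(3*0.73731728) = 3.7071
Cpk = min(Cpu, Cpl) = 3.7071

3.7071


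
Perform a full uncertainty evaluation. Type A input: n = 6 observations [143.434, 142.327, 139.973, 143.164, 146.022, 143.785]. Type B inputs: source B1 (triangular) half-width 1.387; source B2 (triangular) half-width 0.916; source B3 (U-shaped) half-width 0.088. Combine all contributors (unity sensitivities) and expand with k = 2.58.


mean = (143.434 + 142.327 + 139.973 + 143.164 + 146.022 + 143.785) / 6 = 143.1175
s = sqrt(sum((x - mean)^2)/(n-1)) = 1.9746788
u_A = s / sqrt(n) = 1.9746788 / sqrt(6) = 0.80615924
u_B1 = 1.387 / sqrt(6) = 0.56624038
u_B2 = 0.916 / sqrt(6) = 0.37395543
u_B3 = 0.088 / sqrt(2) = 0.062225397
uc = sqrt(0.80615924^2 + 0.56624038^2 + 0.37395543^2 + 0.062225397^2) = 1.0555736
U = k * uc = 2.58 * 1.0555736
U = 2.7234

2.7234


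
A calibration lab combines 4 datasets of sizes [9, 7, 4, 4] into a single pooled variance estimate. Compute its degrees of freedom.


nu = sum_i (n_i - 1)
nu = ((9 - 1) + (7 - 1) + (4 - 1) + (4 - 1))
nu = 8 + 6 + 3 + 3
nu = 20

20


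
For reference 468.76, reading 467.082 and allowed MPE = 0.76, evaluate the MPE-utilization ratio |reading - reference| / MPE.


e = indication - reference = 467.082 - 468.76 = -1.6780
|e| = 1.6780
ratio = |e| / MPE = 1.6780 / 0.76
ratio = 2.2079

2.2079


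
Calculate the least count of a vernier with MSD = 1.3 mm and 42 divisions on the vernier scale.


LC = MSD / n_div
= 1.3 / 42
= 0.0310

0.0310


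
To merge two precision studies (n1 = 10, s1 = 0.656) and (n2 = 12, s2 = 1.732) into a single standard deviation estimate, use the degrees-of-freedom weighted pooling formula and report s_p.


s_p = sqrt(((n1-1)*s1^2 + (n2-1)*s2^2) / (n1+n2-2))
numerator = (10-1)*0.656^2 + (12-1)*1.732^2 = 3.873024 + 32.998064 = 36.871088
denominator = 10 + 12 - 2 = 20
s_p^2 = 36.871088 / 20 = 1.8435544
s_p = sqrt(1.8435544) = 1.3578

1.3578


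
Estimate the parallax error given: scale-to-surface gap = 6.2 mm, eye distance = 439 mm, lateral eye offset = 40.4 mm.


error = h * offset / d
= 6.2 * 40.4 / 439
= 0.5706

0.5706


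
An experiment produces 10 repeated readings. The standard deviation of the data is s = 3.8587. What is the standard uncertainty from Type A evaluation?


u_A = s / sqrt(n)
u_A = 3.8587 / sqrt(10)
u_A = 3.8587 / 3.1622777
u_A = 1.2202

1.2202


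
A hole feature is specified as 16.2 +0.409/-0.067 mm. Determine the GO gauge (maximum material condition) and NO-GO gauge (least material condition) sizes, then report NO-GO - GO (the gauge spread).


GO = nominal - lower_tol (smallest hole = maximum material condition)
GO = 16.2 - 0.067 = 16.133
NO-GO = nominal + upper_tol (largest hole = least material condition)
NO-GO = 16.2 + 0.409 = 16.609
spread = NO-GO - GO = 16.609 - 16.133 = 0.4760

0.4760


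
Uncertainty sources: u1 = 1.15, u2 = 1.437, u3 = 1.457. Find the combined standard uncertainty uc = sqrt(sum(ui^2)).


uc = sqrt(1.15^2 + 1.437^2 + 1.457^2)
uc = sqrt(5.510318)
uc = 2.3474

2.3474


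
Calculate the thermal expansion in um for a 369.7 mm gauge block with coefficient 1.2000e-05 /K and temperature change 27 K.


dL = L * alpha * dT
= 369.7 * 1.2000e-05 * 27
= 0.1197828 mm
dL_um = 0.1197828 * 1000 = 119.7828 um

119.7828


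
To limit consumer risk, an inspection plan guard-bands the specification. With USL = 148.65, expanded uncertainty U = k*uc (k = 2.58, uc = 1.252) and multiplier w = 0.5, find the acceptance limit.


U = k * uc = 2.58 * 1.252 = 3.23016
guard band g = w * U = 0.5 * 3.23016 = 1.61508
AL = USL - g = 148.65 - 1.61508
AL = 147.0349

147.0349


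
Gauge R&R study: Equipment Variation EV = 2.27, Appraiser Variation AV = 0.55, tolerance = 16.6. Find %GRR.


GRR = sqrt(EV^2 + AV^2) = sqrt(2.27^2 + 0.55^2) = 2.3356798
%GRR = GRR / tol * 100 = 2.3356798 / 16.6 * 100
%GRR = 14.0704

14.0704


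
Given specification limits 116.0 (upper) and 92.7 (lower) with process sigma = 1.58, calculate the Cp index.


Cp = (USL - LSL) / (6 * sigma)
= (116.0 - 92.7) / (6 * 1.58)
= 23.3000 / 9.4800
= 2.4578

2.4578


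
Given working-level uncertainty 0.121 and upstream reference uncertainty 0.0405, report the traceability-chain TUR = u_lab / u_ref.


TUR = u_lab / u_ref
= 0.121 / 0.0405
= 2.9877

2.9877


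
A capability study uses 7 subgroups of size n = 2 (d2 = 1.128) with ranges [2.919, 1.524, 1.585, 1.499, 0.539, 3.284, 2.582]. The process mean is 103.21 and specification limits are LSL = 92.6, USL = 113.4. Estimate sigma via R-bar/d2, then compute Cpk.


R_bar = (2.919 + 1.524 + 1.585 + 1.499 + 0.539 + 3.284 + 2.582) / 7 = 1.9902857
sigma = R_bar / d2 = 1.9902857 / 1.128 = 1.7644377
Cp = (USL - LSL)/(6*sigma) = (113.4 - 92.6)/(6*1.7644377) = 1.9647
Cpu = (113.4 - 103.21)/(3*1.7644377) = 1.9251
Cpl = (103.21 - 92.6)/(3*1.7644377) = 2.0044
Cpk = min(Cpu, Cpl) = 1.9251

1.9251


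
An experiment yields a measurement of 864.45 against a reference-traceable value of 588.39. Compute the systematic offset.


Systematic error = measured - true
= 864.45 - 588.39
= 276.0600

276.0600


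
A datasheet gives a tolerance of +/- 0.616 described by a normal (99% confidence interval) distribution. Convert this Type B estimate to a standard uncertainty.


u_B = half_width / 2.576
u_B = 0.616 / 2.576
u_B = 0.2391

0.2391


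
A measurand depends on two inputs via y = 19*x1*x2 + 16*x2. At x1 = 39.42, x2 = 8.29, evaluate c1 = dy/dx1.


y = 19*x1*x2 + 16*x2
dy/dx1 = 19*x2
Evaluate at x2 = 8.29: c1 = 19 * 8.29
c1 = 157.5100

157.5100


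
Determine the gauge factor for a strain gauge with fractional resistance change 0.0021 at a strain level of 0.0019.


GF = (dR/R) / epsilon
= 0.0021 / 0.0019
= 1.1053

1.1053


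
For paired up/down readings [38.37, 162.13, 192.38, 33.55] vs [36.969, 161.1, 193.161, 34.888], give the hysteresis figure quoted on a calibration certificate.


|38.37 - 36.969| = 1.4010
|162.13 - 161.1| = 1.0300
|192.38 - 193.161| = 0.7810
|33.55 - 34.888| = 1.3380
hysteresis = max(diffs) = 1.4010

1.4010


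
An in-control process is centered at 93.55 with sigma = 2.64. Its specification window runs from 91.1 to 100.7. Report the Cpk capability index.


Cpu = (USL - mean) / (3*sigma) = (100.7 - 93.55) / (3*2.64) = 0.9028
Cpl = (mean - LSL) / (3*sigma) = (93.55 - 91.1) / (3*2.64) = 0.3093
Cpk = min(Cpu, Cpl) = 0.3093

0.3093


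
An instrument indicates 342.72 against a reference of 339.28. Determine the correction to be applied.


Correction = standard - reading
= 339.28 - 342.72
= -3.4400

-3.4400


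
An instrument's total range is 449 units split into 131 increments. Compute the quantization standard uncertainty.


resolution = range / divisions
resolution = 449 / 131 = 3.4274809
u_res = resolution / (2*sqrt(3))
u_res = 3.4274809 / 3.4641016
u_res = 0.9894

0.9894


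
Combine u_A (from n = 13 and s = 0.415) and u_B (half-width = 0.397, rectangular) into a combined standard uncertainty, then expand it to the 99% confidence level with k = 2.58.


u_A = s / sqrt(n) = 0.415 / sqrt(13) = 0.11510029
u_B = half_width / sqrt(3) = 0.397 / sqrt(3) = 0.22920806
uc = sqrt(u_A^2 + u_B^2) = sqrt(0.11510029^2 + 0.22920806^2) = 0.25648472
U = k * uc = 2.58 * 0.25648472
U = 0.6617

0.6617


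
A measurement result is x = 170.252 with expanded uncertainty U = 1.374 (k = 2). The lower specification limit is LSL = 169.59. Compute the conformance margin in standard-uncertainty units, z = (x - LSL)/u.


u = U / k = 1.374 / 2 = 0.687
margin = |LSL - x| = |169.59 - 170.252| = 0.662
z = margin / u = 0.662 / 0.687
z = 0.9636

0.9636


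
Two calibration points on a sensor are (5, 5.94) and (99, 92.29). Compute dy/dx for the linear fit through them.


slope = (y2 - y1) / (x2 - x1)
= (92.29 - 5.94) / (99 - 5)
= 86.3500 / 94
= 0.9186

0.9186


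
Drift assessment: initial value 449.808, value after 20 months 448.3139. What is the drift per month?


rate = (v2 - v1) / months
= (448.3139 - 449.808) / 20
= -1.4941 / 20
= -0.0747

-0.0747


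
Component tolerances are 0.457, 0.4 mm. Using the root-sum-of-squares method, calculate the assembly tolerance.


RSS = sqrt(0.457^2 + 0.4^2)
= sqrt(0.368849)
= 0.6073

0.6073


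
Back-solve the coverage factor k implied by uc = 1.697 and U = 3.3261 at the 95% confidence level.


k = U / uc
k = 3.3261 / 1.697
k = 1.96

1.96


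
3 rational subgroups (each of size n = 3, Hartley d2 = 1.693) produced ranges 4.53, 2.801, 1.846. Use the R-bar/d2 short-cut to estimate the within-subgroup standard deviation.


R_bar = (4.53 + 2.801 + 1.846) / 3
R_bar = 9.177 / 3 = 3.059
sigma_hat = R_bar / d2 = 3.059 / 1.693 = 1.8069

1.8069


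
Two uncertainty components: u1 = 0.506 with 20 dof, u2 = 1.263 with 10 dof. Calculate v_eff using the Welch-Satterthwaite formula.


uc = sqrt(u1^2 + u2^2) = sqrt(0.506^2 + 1.263^2) = 1.3605899
v_eff = uc^4 / (u1^4/v1 + u2^4/v2)
= 1.3605899^4 / (0.506^4/20 + 1.263^4/10)
= 3.4269595 / 0.25773414
v_eff = 13.2965

13.2965


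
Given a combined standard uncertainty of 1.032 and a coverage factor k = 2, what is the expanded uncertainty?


U = k * uc
U = 2 * 1.032
U = 2.0640

2.0640


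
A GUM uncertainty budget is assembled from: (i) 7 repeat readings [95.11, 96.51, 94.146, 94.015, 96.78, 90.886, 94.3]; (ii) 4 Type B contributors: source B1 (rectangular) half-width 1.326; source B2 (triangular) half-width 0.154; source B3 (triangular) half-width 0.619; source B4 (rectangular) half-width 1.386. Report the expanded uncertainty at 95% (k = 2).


mean = (95.11 + 96.51 + 94.146 + 94.015 + 96.78 + 90.886 + 94.3) / 7 = 94.53528571
s = sqrt(sum((x - mean)^2)/(n-1)) = 1.9605876
u_A = s / sqrt(n) = 1.9605876 / sqrt(7) = 0.74103246
u_B1 = 1.326 / sqrt(3) = 0.76556646
u_B2 = 0.154 / sqrt(6) = 0.062870237
u_B3 = 0.619 / sqrt(6) = 0.25270569
u_B4 = 1.386 / sqrt(3) = 0.80020747
uc = sqrt(0.74103246^2 + 0.76556646^2 + 0.062870237^2 + 0.25270569^2 + 0.80020747^2) = 1.3577061
U = k * uc = 2 * 1.3577061
U = 2.7154

2.7154


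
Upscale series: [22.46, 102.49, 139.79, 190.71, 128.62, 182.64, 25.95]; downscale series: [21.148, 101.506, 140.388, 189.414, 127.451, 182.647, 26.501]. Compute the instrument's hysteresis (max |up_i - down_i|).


|22.46 - 21.148| = 1.3120
|102.49 - 101.506| = 0.9840
|139.79 - 140.388| = 0.5980
|190.71 - 189.414| = 1.2960
|128.62 - 127.451| = 1.1690
|182.64 - 182.647| = 0.0070
|25.95 - 26.501| = 0.5510
hysteresis = max(diffs) = 1.3120

1.3120


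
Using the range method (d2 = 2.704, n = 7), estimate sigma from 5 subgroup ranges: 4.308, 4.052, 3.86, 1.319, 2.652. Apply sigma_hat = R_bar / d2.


R_bar = (4.308 + 4.052 + 3.86 + 1.319 + 2.652) / 5
R_bar = 16.191 / 5 = 3.2382
sigma_hat = R_bar / d2 = 3.2382 / 2.704 = 1.1976

1.1976


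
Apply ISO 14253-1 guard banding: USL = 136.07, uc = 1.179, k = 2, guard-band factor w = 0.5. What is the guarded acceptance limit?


U = k * uc = 2 * 1.179 = 2.358
guard band g = w * U = 0.5 * 2.358 = 1.179
AL = USL - g = 136.07 - 1.179
AL = 134.8910

134.8910


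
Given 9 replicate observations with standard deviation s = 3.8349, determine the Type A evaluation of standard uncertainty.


u_A = s / sqrt(n)
u_A = 3.8349 / sqrt(9)
u_A = 3.8349 / 3
u_A = 1.2783

1.2783


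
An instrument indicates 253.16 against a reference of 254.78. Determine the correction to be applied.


Correction = standard - reading
= 254.78 - 253.16
= 1.6200

1.6200


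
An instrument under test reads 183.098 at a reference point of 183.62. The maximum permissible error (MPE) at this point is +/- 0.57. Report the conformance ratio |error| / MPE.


e = indication - reference = 183.098 - 183.62 = -0.5220
|e| = 0.5220
ratio = |e| / MPE = 0.5220 / 0.57
ratio = 0.9158

0.9158


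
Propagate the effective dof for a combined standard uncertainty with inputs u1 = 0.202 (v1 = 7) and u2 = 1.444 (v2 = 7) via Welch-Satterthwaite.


uc = sqrt(u1^2 + u2^2) = sqrt(0.202^2 + 1.444^2) = 1.4580604
v_eff = uc^4 / (u1^4/v1 + u2^4/v2)
= 1.4580604^4 / (0.202^4/7 + 1.444^4/7)
= 4.5196214 / 0.62135101
v_eff = 7.2739

7.2739


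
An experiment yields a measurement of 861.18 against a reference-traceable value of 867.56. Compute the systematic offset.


Systematic error = measured - true
= 861.18 - 867.56
= -6.3800

-6.3800


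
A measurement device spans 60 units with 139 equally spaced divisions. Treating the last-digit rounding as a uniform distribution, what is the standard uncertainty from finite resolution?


resolution = range / divisions
resolution = 60 / 139 = 0.43165468
u_res = resolution / (2*sqrt(3))
u_res = 0.43165468 / 3.4641016
u_res = 0.1246

0.1246


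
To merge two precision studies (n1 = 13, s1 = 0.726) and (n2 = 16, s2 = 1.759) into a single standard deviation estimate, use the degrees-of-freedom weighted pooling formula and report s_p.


s_p = sqrt(((n1-1)*s1^2 + (n2-1)*s2^2) / (n1+n2-2))
numerator = (13-1)*0.726^2 + (16-1)*1.759^2 = 6.324912 + 46.411215 = 52.736127
denominator = 13 + 16 - 2 = 27
s_p^2 = 52.736127 / 27 = 1.9531899
s_p = sqrt(1.9531899) = 1.3976

1.3976


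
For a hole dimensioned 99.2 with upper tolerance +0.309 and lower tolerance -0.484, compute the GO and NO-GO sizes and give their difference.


GO = nominal - lower_tol (smallest hole = maximum material condition)
GO = 99.2 - 0.484 = 98.716
NO-GO = nominal + upper_tol (largest hole = least material condition)
NO-GO = 99.2 + 0.309 = 99.509
spread = NO-GO - GO = 99.509 - 98.716 = 0.7930

0.7930


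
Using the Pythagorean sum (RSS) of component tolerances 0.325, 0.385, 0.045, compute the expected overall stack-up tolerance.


RSS = sqrt(0.325^2 + 0.385^2 + 0.045^2)
= sqrt(0.255875)
= 0.5058

0.5058


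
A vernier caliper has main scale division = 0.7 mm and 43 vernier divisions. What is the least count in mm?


LC = MSD / n_div
= 0.7 / 43
= 0.0163

0.0163


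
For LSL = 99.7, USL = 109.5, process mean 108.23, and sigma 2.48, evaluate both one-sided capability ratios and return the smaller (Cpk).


Cpu = (USL - mean) / (3*sigma) = (109.5 - 108.23) / (3*2.48) = 0.1707
Cpl = (mean - LSL) / (3*sigma) = (108.23 - 99.7) / (3*2.48) = 1.1465
Cpk = min(Cpu, Cpl) = 0.1707

0.1707


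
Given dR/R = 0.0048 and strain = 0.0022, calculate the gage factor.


GF = (dR/R) / epsilon
= 0.0048 / 0.0022
= 2.1818

2.1818


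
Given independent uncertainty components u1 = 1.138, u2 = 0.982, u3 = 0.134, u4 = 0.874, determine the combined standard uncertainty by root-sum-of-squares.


uc = sqrt(1.138^2 + 0.982^2 + 0.134^2 + 0.874^2)
uc = sqrt(3.0412)
uc = 1.7439

1.7439


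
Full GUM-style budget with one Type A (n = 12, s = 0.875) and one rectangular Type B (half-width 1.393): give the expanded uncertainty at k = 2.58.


u_A = s / sqrt(n) = 0.875 / sqrt(12) = 0.25259074
u_B = half_width / sqrt(3) = 1.393 / sqrt(3) = 0.80424892
uc = sqrt(u_A^2 + u_B^2) = sqrt(0.25259074^2 + 0.80424892^2) = 0.84298185
U = k * uc = 2.58 * 0.84298185
U = 2.1749

2.1749


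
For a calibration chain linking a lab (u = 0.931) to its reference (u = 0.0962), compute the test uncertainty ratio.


TUR = u_lab / u_ref
= 0.931 / 0.0962
= 9.6778

9.6778


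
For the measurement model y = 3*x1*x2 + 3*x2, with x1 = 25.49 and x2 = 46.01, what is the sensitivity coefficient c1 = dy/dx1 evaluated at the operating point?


y = 3*x1*x2 + 3*x2
dy/dx1 = 3*x2
Evaluate at x2 = 46.01: c1 = 3 * 46.01
c1 = 138.0300

138.0300


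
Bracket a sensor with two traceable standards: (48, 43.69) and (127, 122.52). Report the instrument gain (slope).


slope = (y2 - y1) / (x2 - x1)
= (122.52 - 43.69) / (127 - 48)
= 78.8300 / 79
= 0.9978

0.9978


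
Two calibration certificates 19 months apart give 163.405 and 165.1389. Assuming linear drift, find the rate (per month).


rate = (v2 - v1) / months
= (165.1389 - 163.405) / 19
= 1.7339 / 19
= 0.0913

0.0913


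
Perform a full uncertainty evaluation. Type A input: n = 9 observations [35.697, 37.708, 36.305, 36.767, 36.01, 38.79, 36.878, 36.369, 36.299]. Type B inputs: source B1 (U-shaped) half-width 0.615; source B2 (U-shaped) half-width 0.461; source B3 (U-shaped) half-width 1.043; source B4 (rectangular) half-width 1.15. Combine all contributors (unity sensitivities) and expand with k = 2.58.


mean = (35.697 + 37.708 + 36.305 + 36.767 + 36.01 + 38.79 + 36.878 + 36.369 + 36.299) / 9 = 36.75811111
s = sqrt(sum((x - mean)^2)/(n-1)) = 0.95514664
u_A = s / sqrt(n) = 0.95514664 / sqrt(9) = 0.31838221
u_B1 = 0.615 / sqrt(2) = 0.43487067
u_B2 = 0.461 / sqrt(2) = 0.32597623
u_B3 = 1.043 / sqrt(2) = 0.73751237
u_B4 = 1.15 / sqrt(3) = 0.66395281
uc = sqrt(0.31838221^2 + 0.43487067^2 + 0.32597623^2 + 0.73751237^2 + 0.66395281^2) = 1.1753715
U = k * uc = 2.58 * 1.1753715
U = 3.0325

3.0325


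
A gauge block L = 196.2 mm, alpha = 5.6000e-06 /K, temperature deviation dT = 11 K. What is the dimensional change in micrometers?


dL = L * alpha * dT
= 196.2 * 5.6000e-06 * 11
= 0.0120859 mm
dL_um = 0.0120859 * 1000 = 12.0859 um

12.0859


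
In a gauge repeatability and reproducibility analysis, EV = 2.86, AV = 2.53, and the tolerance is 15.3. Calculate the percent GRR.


GRR = sqrt(EV^2 + AV^2) = sqrt(2.86^2 + 2.53^2) = 3.8184421
%GRR = GRR / tol * 100 = 3.8184421 / 15.3 * 100
%GRR = 24.9571

24.9571


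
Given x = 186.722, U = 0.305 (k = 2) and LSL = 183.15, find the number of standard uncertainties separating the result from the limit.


u = U / k = 0.305 / 2 = 0.1525
margin = |LSL - x| = |183.15 - 186.722| = 3.572
z = margin / u = 3.572 / 0.1525
z = 23.4230

23.4230


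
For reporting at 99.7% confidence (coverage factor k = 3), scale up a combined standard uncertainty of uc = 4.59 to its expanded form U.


U = k * uc
U = 3 * 4.59
U = 13.7700

13.7700


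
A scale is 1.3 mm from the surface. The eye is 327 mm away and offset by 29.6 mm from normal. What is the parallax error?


error = h * offset / d
= 1.3 * 29.6 / 327
= 0.1177

0.1177


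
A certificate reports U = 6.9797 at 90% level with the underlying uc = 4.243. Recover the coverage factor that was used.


k = U / uc
k = 6.9797 / 4.243
k = 1.645

1.645


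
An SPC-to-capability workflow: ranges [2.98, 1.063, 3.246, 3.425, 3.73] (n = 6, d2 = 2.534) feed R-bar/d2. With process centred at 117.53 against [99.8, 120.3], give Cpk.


R_bar = (2.98 + 1.063 + 3.246 + 3.425 + 3.73) / 5 = 2.8888
sigma = R_bar / d2 = 2.8888 / 2.534 = 1.1400158
Cp = (USL - LSL)/(6*sigma) = (120.3 - 99.8)/(6*1.1400158) = 2.9970
Cpu = (120.3 - 117.53)/(3*1.1400158) = 0.8099
Cpl = (117.53 - 99.8)/(3*1.1400158) = 5.1841
Cpk = min(Cpu, Cpl) = 0.8099

0.8099


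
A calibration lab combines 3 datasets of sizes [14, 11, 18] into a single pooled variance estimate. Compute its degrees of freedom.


nu = sum_i (n_i - 1)
nu = ((14 - 1) + (11 - 1) + (18 - 1))
nu = 13 + 10 + 17
nu = 40

40


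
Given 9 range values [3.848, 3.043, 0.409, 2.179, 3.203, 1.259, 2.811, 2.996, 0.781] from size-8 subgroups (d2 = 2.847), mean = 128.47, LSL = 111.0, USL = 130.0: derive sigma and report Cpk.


R_bar = (3.848 + 3.043 + 0.409 + 2.179 + 3.203 + 1.259 + 2.811 + 2.996 + 0.781) / 9 = 2.281
sigma = R_bar / d2 = 2.281 / 2.847 = 0.80119424
Cp = (USL - LSL)/(6*sigma) = (130.0 - 111.0)/(6*0.80119424) = 3.9524
Cpu = (130.0 - 128.47)/(3*0.80119424) = 0.6365
Cpl = (128.47 - 111.0)/(3*0.80119424) = 7.2683
Cpk = min(Cpu, Cpl) = 0.6365

0.6365


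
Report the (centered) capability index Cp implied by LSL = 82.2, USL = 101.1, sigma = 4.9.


Cp = (USL - LSL) / (6 * sigma)
= (101.1 - 82.2) / (6 * 4.9)
= 18.9000 / 29.4000
= 0.6429

0.6429


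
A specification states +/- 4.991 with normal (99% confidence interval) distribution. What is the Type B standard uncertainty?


u_B = half_width / 2.576
u_B = 4.991 / 2.576
u_B = 1.9375

1.9375


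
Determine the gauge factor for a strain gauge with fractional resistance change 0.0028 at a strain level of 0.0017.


GF = (dR/R) / epsilon
= 0.0028 / 0.0017
= 1.6471

1.6471


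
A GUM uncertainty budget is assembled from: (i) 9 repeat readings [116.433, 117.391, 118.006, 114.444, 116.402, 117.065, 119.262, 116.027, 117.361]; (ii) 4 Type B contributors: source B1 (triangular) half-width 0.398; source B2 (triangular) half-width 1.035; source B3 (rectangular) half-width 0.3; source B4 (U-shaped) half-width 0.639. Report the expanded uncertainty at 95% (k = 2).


mean = (116.433 + 117.391 + 118.006 + 114.444 + 116.402 + 117.065 + 119.262 + 116.027 + 117.361) / 9 = 116.9323333
s = sqrt(sum((x - mean)^2)/(n-1)) = 1.347862
u_A = s / sqrt(n) = 1.347862 / sqrt(9) = 0.44928733
u_B1 = 0.398 / sqrt(6) = 0.16248282
u_B2 = 1.035 / sqrt(6) = 0.42253698
u_B3 = 0.3 / sqrt(3) = 0.17320508
u_B4 = 0.639 / sqrt(2) = 0.45184123
uc = sqrt(0.44928733^2 + 0.16248282^2 + 0.42253698^2 + 0.17320508^2 + 0.45184123^2) = 0.80059838
U = k * uc = 2 * 0.80059838
U = 1.6012

1.6012


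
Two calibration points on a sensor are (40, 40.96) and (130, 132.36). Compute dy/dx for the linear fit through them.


slope = (y2 - y1) / (x2 - x1)
= (132.36 - 40.96) / (130 - 40)
= 91.4000 / 90
= 1.0156

1.0156


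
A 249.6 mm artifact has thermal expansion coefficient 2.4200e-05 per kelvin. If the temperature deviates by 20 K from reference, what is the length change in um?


dL = L * alpha * dT
= 249.6 * 2.4200e-05 * 20
= 0.1208064 mm
dL_um = 0.1208064 * 1000 = 120.8064 um

120.8064


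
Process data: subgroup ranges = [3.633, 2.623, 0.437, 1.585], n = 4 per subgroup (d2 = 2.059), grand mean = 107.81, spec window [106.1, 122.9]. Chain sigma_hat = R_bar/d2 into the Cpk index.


R_bar = (3.633 + 2.623 + 0.437 + 1.585) / 4 = 2.0695
sigma = R_bar / d2 = 2.0695 / 2.059 = 1.0050996
Cp = (USL - LSL)/(6*sigma) = (122.9 - 106.1)/(6*1.0050996) = 2.7858
Cpu = (122.9 - 107.81)/(3*1.0050996) = 5.0045
Cpl = (107.81 - 106.1)/(3*1.0050996) = 0.5671
Cpk = min(Cpu, Cpl) = 0.5671

0.5671


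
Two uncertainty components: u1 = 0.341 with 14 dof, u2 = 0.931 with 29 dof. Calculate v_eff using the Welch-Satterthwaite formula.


uc = sqrt(u1^2 + u2^2) = sqrt(0.341^2 + 0.931^2) = 0.99148475
v_eff = uc^4 / (u1^4/v1 + u2^4/v2)
= 0.99148475^4 / (0.341^4/14 + 0.931^4/29)
= 0.96637159 / 0.026871827
v_eff = 35.9623

35.9623


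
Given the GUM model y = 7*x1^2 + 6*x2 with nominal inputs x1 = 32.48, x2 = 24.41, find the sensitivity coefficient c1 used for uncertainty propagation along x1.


y = 7*x1^2 + 6*x2
dy/dx1 = 2*7*x1
Evaluate at x1 = 32.48: c1 = 14 * 32.48
c1 = 454.7200

454.7200


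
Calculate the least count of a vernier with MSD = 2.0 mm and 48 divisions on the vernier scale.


LC = MSD / n_div
= 2.0 / 48
= 0.0417

0.0417


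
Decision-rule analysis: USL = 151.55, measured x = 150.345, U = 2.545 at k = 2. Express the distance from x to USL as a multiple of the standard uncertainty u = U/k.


u = U / k = 2.545 / 2 = 1.2725
margin = |USL - x| = |151.55 - 150.345| = 1.205
z = margin / u = 1.205 / 1.2725
z = 0.9470

0.9470


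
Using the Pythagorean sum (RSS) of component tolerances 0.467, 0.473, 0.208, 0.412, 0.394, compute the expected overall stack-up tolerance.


RSS = sqrt(0.467^2 + 0.473^2 + 0.208^2 + 0.412^2 + 0.394^2)
= sqrt(0.810062)
= 0.9000

0.9000


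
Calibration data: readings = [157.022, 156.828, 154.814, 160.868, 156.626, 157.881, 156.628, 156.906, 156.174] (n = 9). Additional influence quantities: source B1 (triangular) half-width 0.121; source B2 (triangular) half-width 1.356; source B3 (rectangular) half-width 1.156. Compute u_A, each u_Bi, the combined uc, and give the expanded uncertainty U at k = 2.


mean = (157.022 + 156.828 + 154.814 + 160.868 + 156.626 + 157.881 + 156.628 + 156.906 + 156.174) / 9 = 157.083
s = sqrt(sum((x - mean)^2)/(n-1)) = 1.6375905
u_A = s / sqrt(n) = 1.6375905 / sqrt(9) = 0.5458635
u_B1 = 0.121 / sqrt(6) = 0.049398043
u_B2 = 1.356 / sqrt(6) = 0.55358468
u_B3 = 1.156 / sqrt(3) = 0.66741691
uc = sqrt(0.5458635^2 + 0.049398043^2 + 0.55358468^2 + 0.66741691^2) = 1.0258209
U = k * uc = 2 * 1.0258209
U = 2.0516

2.0516


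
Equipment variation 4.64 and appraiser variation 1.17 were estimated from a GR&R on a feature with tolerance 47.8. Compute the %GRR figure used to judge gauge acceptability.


GRR = sqrt(EV^2 + AV^2) = sqrt(4.64^2 + 1.17^2) = 4.7852377
%GRR = GRR / tol * 100 = 4.7852377 / 47.8 * 100
%GRR = 10.0110

10.0110


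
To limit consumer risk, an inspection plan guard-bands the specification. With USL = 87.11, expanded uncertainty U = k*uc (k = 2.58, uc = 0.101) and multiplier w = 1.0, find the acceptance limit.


U = k * uc = 2.58 * 0.101 = 0.26058
guard band g = w * U = 1.0 * 0.26058 = 0.26058
AL = USL - g = 87.11 - 0.26058
AL = 86.8494

86.8494


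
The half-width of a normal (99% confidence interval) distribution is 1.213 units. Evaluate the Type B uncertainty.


u_B = half_width / 2.576
u_B = 1.213 / 2.576
u_B = 0.4709

0.4709


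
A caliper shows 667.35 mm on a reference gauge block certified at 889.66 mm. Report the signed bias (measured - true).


Systematic error = measured - true
= 667.35 - 889.66
= -222.3100

-222.3100


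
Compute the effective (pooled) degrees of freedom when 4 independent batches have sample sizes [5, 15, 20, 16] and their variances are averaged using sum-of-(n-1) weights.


nu = sum_i (n_i - 1)
nu = ((5 - 1) + (15 - 1) + (20 - 1) + (16 - 1))
nu = 4 + 14 + 19 + 15
nu = 52

52


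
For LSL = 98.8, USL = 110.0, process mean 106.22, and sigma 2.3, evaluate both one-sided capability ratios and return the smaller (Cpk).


Cpu = (USL - mean) / (3*sigma) = (110.0 - 106.22) / (3*2.3) = 0.5478
Cpl = (mean - LSL) / (3*sigma) = (106.22 - 98.8) / (3*2.3) = 1.0754
Cpk = min(Cpu, Cpl) = 0.5478

0.5478


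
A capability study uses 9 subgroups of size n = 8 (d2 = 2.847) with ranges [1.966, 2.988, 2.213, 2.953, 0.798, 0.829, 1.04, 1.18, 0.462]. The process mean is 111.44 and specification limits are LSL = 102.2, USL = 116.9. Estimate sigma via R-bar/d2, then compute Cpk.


R_bar = (1.966 + 2.988 + 2.213 + 2.953 + 0.798 + 0.829 + 1.04 + 1.18 + 0.462) / 9 = 1.6032222
sigma = R_bar / d2 = 1.6032222 / 2.847 = 0.56312687
Cp = (USL - LSL)/(6*sigma) = (116.9 - 102.2)/(6*0.56312687) = 4.3507
Cpu = (116.9 - 111.44)/(3*0.56312687) = 3.2320
Cpl = (111.44 - 102.2)/(3*0.56312687) = 5.4695
Cpk = min(Cpu, Cpl) = 3.2320

3.2320


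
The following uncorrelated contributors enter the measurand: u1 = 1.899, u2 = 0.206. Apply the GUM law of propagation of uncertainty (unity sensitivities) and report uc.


uc = sqrt(1.899^2 + 0.206^2)
uc = sqrt(3.648637)
uc = 1.9101

1.9101


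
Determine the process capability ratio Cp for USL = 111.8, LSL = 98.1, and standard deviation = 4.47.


Cp = (USL - LSL) / (6 * sigma)
= (111.8 - 98.1) / (6 * 4.47)
= 13.7000 / 26.8200
= 0.5108

0.5108


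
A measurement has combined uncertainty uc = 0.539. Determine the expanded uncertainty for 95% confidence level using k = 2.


U = k * uc
U = 2 * 0.539
U = 1.0780

1.0780


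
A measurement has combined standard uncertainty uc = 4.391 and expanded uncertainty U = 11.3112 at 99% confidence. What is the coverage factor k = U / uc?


k = U / uc
k = 11.3112 / 4.391
k = 2.576

2.576


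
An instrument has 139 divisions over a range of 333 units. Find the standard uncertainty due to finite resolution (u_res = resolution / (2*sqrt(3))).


resolution = range / divisions
resolution = 333 / 139 = 2.3956835
u_res = resolution / (2*sqrt(3))
u_res = 2.3956835 / 3.4641016
u_res = 0.6916

0.6916


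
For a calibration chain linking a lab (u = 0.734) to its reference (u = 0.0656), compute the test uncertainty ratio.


TUR = u_lab / u_ref
= 0.734 / 0.0656
= 11.1890

11.1890


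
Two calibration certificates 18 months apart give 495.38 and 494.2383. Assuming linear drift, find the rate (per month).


rate = (v2 - v1) / months
= (494.2383 - 495.38) / 18
= -1.1417 / 18
= -0.0634

-0.0634


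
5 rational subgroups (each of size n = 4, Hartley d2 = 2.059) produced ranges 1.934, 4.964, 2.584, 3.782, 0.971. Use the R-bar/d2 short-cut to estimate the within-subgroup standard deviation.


R_bar = (1.934 + 4.964 + 2.584 + 3.782 + 0.971) / 5
R_bar = 14.235 / 5 = 2.847
sigma_hat = R_bar / d2 = 2.847 / 2.059 = 1.3827

1.3827


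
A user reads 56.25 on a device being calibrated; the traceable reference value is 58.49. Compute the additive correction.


Correction = standard - reading
= 58.49 - 56.25
= 2.2400

2.2400


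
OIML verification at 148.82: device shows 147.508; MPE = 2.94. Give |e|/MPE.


e = indication - reference = 147.508 - 148.82 = -1.3120
|e| = 1.3120
ratio = |e| / MPE = 1.3120 / 2.94
ratio = 0.4463

0.4463


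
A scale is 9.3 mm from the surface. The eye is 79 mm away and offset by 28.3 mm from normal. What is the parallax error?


error = h * offset / d
= 9.3 * 28.3 / 79
= 3.3315

3.3315


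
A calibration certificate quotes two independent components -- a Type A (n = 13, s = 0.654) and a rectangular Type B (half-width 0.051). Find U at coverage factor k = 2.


u_A = s / sqrt(n) = 0.654 / sqrt(13) = 0.18138696
u_B = half_width / sqrt(3) = 0.051 / sqrt(3) = 0.029444864
uc = sqrt(u_A^2 + u_B^2) = sqrt(0.18138696^2 + 0.029444864^2) = 0.18376134
U = k * uc = 2 * 0.18376134
U = 0.3675

0.3675


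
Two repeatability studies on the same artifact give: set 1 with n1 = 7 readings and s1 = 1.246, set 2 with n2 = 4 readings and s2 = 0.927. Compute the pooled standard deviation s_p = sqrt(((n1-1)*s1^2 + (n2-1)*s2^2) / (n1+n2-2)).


s_p = sqrt(((n1-1)*s1^2 + (n2-1)*s2^2) / (n1+n2-2))
numerator = (7-1)*1.246^2 + (4-1)*0.927^2 = 9.315096 + 2.577987 = 11.893083
denominator = 7 + 4 - 2 = 9
s_p^2 = 11.893083 / 9 = 1.3214537
s_p = sqrt(1.3214537) = 1.1495

1.1495


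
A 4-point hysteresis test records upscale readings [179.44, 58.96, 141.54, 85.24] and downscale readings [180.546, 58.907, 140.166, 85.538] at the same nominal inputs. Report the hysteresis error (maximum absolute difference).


|179.44 - 180.546| = 1.1060
|58.96 - 58.907| = 0.0530
|141.54 - 140.166| = 1.3740
|85.24 - 85.538| = 0.2980
hysteresis = max(diffs) = 1.3740

1.3740


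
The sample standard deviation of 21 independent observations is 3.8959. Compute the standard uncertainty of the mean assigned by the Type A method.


u_A = s / sqrt(n)
u_A = 3.8959 / sqrt(21)
u_A = 3.8959 / 4.5825757
u_A = 0.8502

0.8502


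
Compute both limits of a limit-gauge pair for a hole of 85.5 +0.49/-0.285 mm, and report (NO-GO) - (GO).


GO = nominal - lower_tol (smallest hole = maximum material condition)
GO = 85.5 - 0.285 = 85.215
NO-GO = nominal + upper_tol (largest hole = least material condition)
NO-GO = 85.5 + 0.49 = 85.99
spread = NO-GO - GO = 85.99 - 85.215 = 0.7750

0.7750


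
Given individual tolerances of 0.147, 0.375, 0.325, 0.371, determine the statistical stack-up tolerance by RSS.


RSS = sqrt(0.147^2 + 0.375^2 + 0.325^2 + 0.371^2)
= sqrt(0.4055)
= 0.6368

0.6368


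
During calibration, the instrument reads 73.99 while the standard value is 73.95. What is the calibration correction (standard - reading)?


Correction = standard - reading
= 73.95 - 73.99
= -0.0400

-0.0400


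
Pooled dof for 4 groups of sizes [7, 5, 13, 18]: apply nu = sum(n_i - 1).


nu = sum_i (n_i - 1)
nu = ((7 - 1) + (5 - 1) + (13 - 1) + (18 - 1))
nu = 6 + 4 + 12 + 17
nu = 39

39


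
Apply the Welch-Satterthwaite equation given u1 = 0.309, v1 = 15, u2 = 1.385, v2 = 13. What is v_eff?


uc = sqrt(u1^2 + u2^2) = sqrt(0.309^2 + 1.385^2) = 1.4190511
v_eff = uc^4 / (u1^4/v1 + u2^4/v2)
= 1.4190511^4 / (0.309^4/15 + 1.385^4/13)
= 4.055012 / 0.28365294
v_eff = 14.2957

14.2957


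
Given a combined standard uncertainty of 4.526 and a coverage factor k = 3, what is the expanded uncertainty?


U = k * uc
U = 3 * 4.526
U = 13.5780

13.5780


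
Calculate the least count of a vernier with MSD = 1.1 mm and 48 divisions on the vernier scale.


LC = MSD / n_div
= 1.1 / 48
= 0.0229

0.0229


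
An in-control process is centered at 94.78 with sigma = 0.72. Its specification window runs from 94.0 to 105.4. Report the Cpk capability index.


Cpu = (USL - mean) / (3*sigma) = (105.4 - 94.78) / (3*0.72) = 4.9167
Cpl = (mean - LSL) / (3*sigma) = (94.78 - 94.0) / (3*0.72) = 0.3611
Cpk = min(Cpu, Cpl) = 0.3611

0.3611


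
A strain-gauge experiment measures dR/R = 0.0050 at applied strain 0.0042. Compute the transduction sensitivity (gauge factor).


GF = (dR/R) / epsilon
= 0.0050 / 0.0042
= 1.1905

1.1905


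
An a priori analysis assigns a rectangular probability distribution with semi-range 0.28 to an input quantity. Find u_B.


u_B = half_width / sqrt(3)
u_B = 0.28 / 1.7320508
u_B = 0.1617

0.1617


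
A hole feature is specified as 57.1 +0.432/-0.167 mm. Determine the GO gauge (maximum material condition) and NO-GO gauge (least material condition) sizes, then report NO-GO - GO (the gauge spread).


GO = nominal - lower_tol (smallest hole = maximum material condition)
GO = 57.1 - 0.167 = 56.933
NO-GO = nominal + upper_tol (largest hole = least material condition)
NO-GO = 57.1 + 0.432 = 57.532
spread = NO-GO - GO = 57.532 - 56.933 = 0.5990

0.5990


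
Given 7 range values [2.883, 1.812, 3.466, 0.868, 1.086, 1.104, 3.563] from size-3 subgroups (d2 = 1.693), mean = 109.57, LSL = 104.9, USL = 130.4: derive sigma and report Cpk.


R_bar = (2.883 + 1.812 + 3.466 + 0.868 + 1.086 + 1.104 + 3.563) / 7 = 2.1117143
sigma = R_bar / d2 = 2.1117143 / 1.693 = 1.2473209
Cp = (USL - LSL)/(6*sigma) = (130.4 - 104.9)/(6*1.2473209) = 3.4073
Cpu = (130.4 - 109.57)/(3*1.2473209) = 5.5666
Cpl = (109.57 - 104.9)/(3*1.2473209) = 1.2480
Cpk = min(Cpu, Cpl) = 1.2480

1.2480


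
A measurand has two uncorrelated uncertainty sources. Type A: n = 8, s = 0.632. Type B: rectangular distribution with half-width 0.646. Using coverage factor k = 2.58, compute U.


u_A = s / sqrt(n) = 0.632 / sqrt(8) = 0.22344574
u_B = half_width / sqrt(3) = 0.646 / sqrt(3) = 0.37296827
uc = sqrt(u_A^2 + u_B^2) = sqrt(0.22344574^2 + 0.37296827^2) = 0.43477963
U = k * uc = 2.58 * 0.43477963
U = 1.1217

1.1217


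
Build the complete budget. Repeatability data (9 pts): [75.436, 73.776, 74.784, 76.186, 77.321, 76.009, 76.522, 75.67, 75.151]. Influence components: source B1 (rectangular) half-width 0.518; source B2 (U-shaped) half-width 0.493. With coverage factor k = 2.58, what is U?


mean = (75.436 + 73.776 + 74.784 + 76.186 + 77.321 + 76.009 + 76.522 + 75.67 + 75.151) / 9 = 75.65055556
s = sqrt(sum((x - mean)^2)/(n-1)) = 1.0323413
u_A = s / sqrt(n) = 1.0323413 / sqrt(9) = 0.34411377
u_B1 = 0.518 / sqrt(3) = 0.29906744
u_B2 = 0.493 / sqrt(2) = 0.34860364
uc = sqrt(0.34411377^2 + 0.29906744^2 + 0.34860364^2) = 0.57391647
U = k * uc = 2.58 * 0.57391647
U = 1.4807

1.4807


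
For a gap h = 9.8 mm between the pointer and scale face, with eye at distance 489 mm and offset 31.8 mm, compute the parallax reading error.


error = h * offset / d
= 9.8 * 31.8 / 489
= 0.6373

0.6373


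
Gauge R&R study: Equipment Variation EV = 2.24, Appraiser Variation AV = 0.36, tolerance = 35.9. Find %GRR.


GRR = sqrt(EV^2 + AV^2) = sqrt(2.24^2 + 0.36^2) = 2.2687441
%GRR = GRR / tol * 100 = 2.2687441 / 35.9 * 100
%GRR = 6.3196

6.3196


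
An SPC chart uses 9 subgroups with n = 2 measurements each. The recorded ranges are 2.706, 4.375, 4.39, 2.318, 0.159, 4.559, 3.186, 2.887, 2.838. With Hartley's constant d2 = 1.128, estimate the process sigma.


R_bar = (2.706 + 4.375 + 4.39 + 2.318 + 0.159 + 4.559 + 3.186 + 2.887 + 2.838) / 9
R_bar = 27.418 / 9 = 3.0464444
sigma_hat = R_bar / d2 = 3.0464444 / 1.128 = 2.7007

2.7007


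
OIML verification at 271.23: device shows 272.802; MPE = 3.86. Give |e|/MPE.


e = indication - reference = 272.802 - 271.23 = 1.5720
|e| = 1.5720
ratio = |e| / MPE = 1.5720 / 3.86
ratio = 0.4073

0.4073


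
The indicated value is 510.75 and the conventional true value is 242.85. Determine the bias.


Systematic error = measured - true
= 510.75 - 242.85
= 267.9000

267.9000


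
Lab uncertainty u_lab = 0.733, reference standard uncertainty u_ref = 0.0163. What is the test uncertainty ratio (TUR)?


TUR = u_lab / u_ref
= 0.733 / 0.0163
= 44.9693

44.9693


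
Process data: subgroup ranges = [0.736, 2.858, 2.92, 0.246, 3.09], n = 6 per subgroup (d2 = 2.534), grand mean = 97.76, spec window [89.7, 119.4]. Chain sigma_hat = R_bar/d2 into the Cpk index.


R_bar = (0.736 + 2.858 + 2.92 + 0.246 + 3.09) / 5 = 1.97
sigma = R_bar / d2 = 1.97 / 2.534 = 0.77742699
Cp = (USL - LSL)/(6*sigma) = (119.4 - 89.7)/(6*0.77742699) = 6.3672
Cpu = (119.4 - 97.76)/(3*0.77742699) = 9.2785
Cpl = (97.76 - 89.7)/(3*0.77742699) = 3.4558
Cpk = min(Cpu, Cpl) = 3.4558

3.4558


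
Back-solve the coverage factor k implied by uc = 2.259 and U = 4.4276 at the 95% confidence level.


k = U / uc
k = 4.4276 / 2.259
k = 1.96

1.96


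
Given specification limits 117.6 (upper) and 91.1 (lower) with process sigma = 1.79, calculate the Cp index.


Cp = (USL - LSL) / (6 * sigma)
= (117.6 - 91.1) / (6 * 1.79)
= 26.5000 / 10.7400
= 2.4674

2.4674


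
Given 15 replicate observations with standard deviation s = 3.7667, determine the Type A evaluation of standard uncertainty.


u_A = s / sqrt(n)
u_A = 3.7667 / sqrt(15)
u_A = 3.7667 / 3.8729833
u_A = 0.9726

0.9726


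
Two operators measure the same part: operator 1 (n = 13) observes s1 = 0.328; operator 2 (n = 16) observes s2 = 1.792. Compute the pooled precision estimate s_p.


s_p = sqrt(((n1-1)*s1^2 + (n2-1)*s2^2) / (n1+n2-2))
numerator = (13-1)*0.328^2 + (16-1)*1.792^2 = 1.291008 + 48.16896 = 49.459968
denominator = 13 + 16 - 2 = 27
s_p^2 = 49.459968 / 27 = 1.8318507
s_p = sqrt(1.8318507) = 1.3535

1.3535


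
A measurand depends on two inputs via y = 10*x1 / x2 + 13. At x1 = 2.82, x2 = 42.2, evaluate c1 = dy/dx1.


y = 10*x1 / x2 + 13
dy/dx1 = 10/x2
Evaluate at x2 = 42.2: c1 = 10 / 42.2
c1 = 0.2370

0.2370


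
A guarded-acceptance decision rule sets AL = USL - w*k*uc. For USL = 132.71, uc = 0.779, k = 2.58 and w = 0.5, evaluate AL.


U = k * uc = 2.58 * 0.779 = 2.00982
guard band g = w * U = 0.5 * 2.00982 = 1.00491
AL = USL - g = 132.71 - 1.00491
AL = 131.7051

131.7051


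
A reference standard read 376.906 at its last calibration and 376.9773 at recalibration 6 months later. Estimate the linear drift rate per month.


rate = (v2 - v1) / months
= (376.9773 - 376.906) / 6
= 0.0713 / 6
= 0.0119

0.0119


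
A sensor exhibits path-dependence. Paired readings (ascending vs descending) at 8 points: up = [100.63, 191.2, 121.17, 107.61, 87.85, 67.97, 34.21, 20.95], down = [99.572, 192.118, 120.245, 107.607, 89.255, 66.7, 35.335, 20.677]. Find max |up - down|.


|100.63 - 99.572| = 1.0580
|191.2 - 192.118| = 0.9180
|121.17 - 120.245| = 0.9250
|107.61 - 107.607| = 0.0030
|87.85 - 89.255| = 1.4050
|67.97 - 66.7| = 1.2700
|34.21 - 35.335| = 1.1250
|20.95 - 20.677| = 0.2730
hysteresis = max(diffs) = 1.4050

1.4050
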